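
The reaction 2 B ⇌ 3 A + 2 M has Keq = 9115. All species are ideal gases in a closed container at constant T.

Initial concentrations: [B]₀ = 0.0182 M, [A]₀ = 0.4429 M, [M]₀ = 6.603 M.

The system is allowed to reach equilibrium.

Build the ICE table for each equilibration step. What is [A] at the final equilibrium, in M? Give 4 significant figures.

[A]_eq = 0.4399 M

Q₀ = 1.1436e+04 vs Keq = 9115 ⇒ Q>K, reverse
Step 1:
                   B          A          M
  init        0.0182     0.4429      6.603
  Δ         0.001975  -0.002963  -0.001975
  eq         0.02018     0.4399      6.601
  solve Keq expr → x = -9.8763e-04; check Q = 9115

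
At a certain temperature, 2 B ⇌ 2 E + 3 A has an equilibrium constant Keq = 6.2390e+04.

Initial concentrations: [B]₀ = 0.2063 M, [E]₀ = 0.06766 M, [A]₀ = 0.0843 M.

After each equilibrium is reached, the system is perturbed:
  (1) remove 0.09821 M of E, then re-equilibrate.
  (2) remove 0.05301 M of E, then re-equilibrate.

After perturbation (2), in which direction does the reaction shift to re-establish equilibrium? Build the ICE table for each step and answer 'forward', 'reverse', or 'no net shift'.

Q₀ = 6.4439e-05 vs Keq = 6.2390e+04 ⇒ Q<K, forward
Step 1:
                  B         E         A
  I          0.2063   0.06766    0.0843
  C          -0.206     0.206     0.309
  E       2.7031e-04    0.2737    0.3933
  solve Keq expr → x = 0.103; check Q = 6.2390e+04
Then remove 0.09821 M of E.
Step 2:
                  B         E         A
  I       2.7031e-04    0.1755    0.3933
  C       -9.6805e-05 9.6805e-05 1.4521e-04
  E       1.7350e-04    0.1756    0.3935
  solve Keq expr → x = 4.8403e-05; check Q = 6.2390e+04
Then remove 0.05301 M of E.
Step 3:
                  B         E         A
  I       1.7350e-04    0.1226    0.3935
  C       -5.2296e-05 5.2296e-05 7.8444e-05
  E       1.2121e-04    0.1226    0.3936
  solve Keq expr → x = 2.6148e-05; check Q = 6.2390e+04

Direction: forward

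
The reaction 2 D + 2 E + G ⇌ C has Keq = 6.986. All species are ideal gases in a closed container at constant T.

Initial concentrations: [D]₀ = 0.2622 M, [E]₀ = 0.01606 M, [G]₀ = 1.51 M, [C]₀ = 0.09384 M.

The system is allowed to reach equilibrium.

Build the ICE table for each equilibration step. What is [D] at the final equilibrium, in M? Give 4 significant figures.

[D]_eq = 0.3859 M

Q₀ = 3505 vs Keq = 6.986 ⇒ Q>K, reverse
Step 1:
                    D           E           G           C
  Initial      0.2622     0.01606        1.51     0.09384
  Change       0.1237      0.1237     0.06187    -0.06187
  Equil        0.3859      0.1398       1.572     0.03197
  solve Keq expr → x = -0.06187; check Q = 6.986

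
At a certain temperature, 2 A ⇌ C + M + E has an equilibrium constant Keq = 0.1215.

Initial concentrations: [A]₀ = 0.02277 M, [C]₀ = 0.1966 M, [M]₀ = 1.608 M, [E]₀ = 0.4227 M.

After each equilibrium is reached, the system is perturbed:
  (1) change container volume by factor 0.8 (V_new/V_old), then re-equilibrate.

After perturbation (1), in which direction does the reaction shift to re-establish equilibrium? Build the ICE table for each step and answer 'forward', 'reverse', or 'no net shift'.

Direction: reverse

Q₀ = 257.7 vs Keq = 0.1215 ⇒ Q>K, reverse
Step 1:
                  A         C         M         E
  Initial   0.02277    0.1966     1.608    0.4227
  Change     0.3188   -0.1594   -0.1594   -0.1594
  Equil      0.3416   0.03718     1.449    0.2633
  solve Keq expr → x = -0.1594; check Q = 0.1215
Then change container volume by factor 0.8 (V_new/V_old).
Step 2:
                  A         C         M         E
  Initial     0.427   0.04647     1.811    0.3291
  Change    0.01241 -0.006207 -0.006207 -0.006207
  Equil      0.4394   0.04027     1.805    0.3229
  solve Keq expr → x = -0.006207; check Q = 0.1215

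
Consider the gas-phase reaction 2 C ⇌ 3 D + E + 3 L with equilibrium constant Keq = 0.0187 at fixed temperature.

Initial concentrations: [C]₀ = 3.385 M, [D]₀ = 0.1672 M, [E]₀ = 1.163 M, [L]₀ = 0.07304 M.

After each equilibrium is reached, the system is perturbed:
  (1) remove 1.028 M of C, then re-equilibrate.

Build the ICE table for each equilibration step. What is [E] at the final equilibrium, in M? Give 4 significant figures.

[E]_eq = 1.331 M

Q₀ = 1.8486e-07 vs Keq = 0.0187 ⇒ Q<K, forward
Step 1:
                   C          D          E          L
  Initial      3.385     0.1672      1.163    0.07304
  Change     -0.3913      0.587     0.1957      0.587
  Equil        2.994     0.7542      1.359       0.66
  solve Keq expr → x = 0.1957; check Q = 0.0187
Then remove 1.028 M of C.
Step 2:
                   C          D          E          L
  Initial      1.966     0.7542      1.359       0.66
  Change     0.05611   -0.08416   -0.02805   -0.08416
  Equil        2.022       0.67      1.331     0.5759
  solve Keq expr → x = -0.02805; check Q = 0.0187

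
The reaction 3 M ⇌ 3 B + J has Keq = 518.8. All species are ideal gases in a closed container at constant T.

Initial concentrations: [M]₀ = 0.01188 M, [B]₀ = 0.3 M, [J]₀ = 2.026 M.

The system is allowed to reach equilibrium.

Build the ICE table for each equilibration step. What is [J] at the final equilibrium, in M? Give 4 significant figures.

[J]_eq = 2.016 M

Q₀ = 3.2625e+04 vs Keq = 518.8 ⇒ Q>K, reverse
Step 1:
                    M           B           J
  I           0.01188         0.3       2.026
  C           0.03049    -0.03049    -0.01016
  E           0.04237      0.2695       2.016
  solve Keq expr → x = -0.01016; check Q = 518.8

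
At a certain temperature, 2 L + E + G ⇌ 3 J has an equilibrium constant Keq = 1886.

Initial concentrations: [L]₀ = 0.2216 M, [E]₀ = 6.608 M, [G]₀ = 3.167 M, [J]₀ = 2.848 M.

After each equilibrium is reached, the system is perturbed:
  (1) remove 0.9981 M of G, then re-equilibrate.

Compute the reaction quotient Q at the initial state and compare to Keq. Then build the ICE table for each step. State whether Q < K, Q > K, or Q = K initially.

Q₀ = 22.48; Q < K (proceeds forward)

Q₀ = 22.48 vs Keq = 1886 ⇒ Q<K, forward
Step 1:
                   L          E          G          J
  I           0.2216      6.608      3.167      2.848
  C           -0.193   -0.09649   -0.09649     0.2895
  E          0.02862      6.512      3.071      3.137
  solve Keq expr → x = 0.09649; check Q = 1886
Then remove 0.9981 M of G.
Step 2:
                   L          E          G          J
  I          0.02862      6.512      2.072      3.137
  C         0.006033   0.003016   0.003016  -0.009049
  E          0.03465      6.515      2.075      3.128
  solve Keq expr → x = -0.003016; check Q = 1886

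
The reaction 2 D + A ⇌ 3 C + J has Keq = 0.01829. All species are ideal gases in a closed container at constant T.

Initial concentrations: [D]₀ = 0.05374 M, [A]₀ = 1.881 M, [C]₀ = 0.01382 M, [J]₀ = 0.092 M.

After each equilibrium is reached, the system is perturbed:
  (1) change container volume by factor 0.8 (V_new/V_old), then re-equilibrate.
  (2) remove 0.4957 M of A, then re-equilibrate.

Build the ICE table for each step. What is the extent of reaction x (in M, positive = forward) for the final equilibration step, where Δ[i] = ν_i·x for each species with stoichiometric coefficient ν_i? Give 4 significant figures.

x = -9.1649e-04 M

Q₀ = 4.4702e-05 vs Keq = 0.01829 ⇒ Q<K, forward
Step 1:
                   D          A          C          J
  init       0.05374      1.881    0.01382      0.092
  Δ         -0.02925   -0.01462    0.04387    0.01462
  eq         0.02449      1.866    0.05769     0.1066
  solve Keq expr → x = 0.01462; check Q = 0.01829
Then change container volume by factor 0.8 (V_new/V_old).
Step 2:
                   D          A          C          J
  init       0.03061      2.333    0.07212     0.1333
  Δ         0.001702 8.5113e-04  -0.002553 -8.5113e-04
  eq         0.03232      2.334    0.06956     0.1324
  solve Keq expr → x = -8.5113e-04; check Q = 0.01829
Then remove 0.4957 M of A.
Step 3:
                   D          A          C          J
  init       0.03232      1.838    0.06956     0.1324
  Δ         0.001833 9.1649e-04  -0.002749 -9.1649e-04
  eq         0.03415      1.839    0.06681     0.1315
  solve Keq expr → x = -9.1649e-04; check Q = 0.01829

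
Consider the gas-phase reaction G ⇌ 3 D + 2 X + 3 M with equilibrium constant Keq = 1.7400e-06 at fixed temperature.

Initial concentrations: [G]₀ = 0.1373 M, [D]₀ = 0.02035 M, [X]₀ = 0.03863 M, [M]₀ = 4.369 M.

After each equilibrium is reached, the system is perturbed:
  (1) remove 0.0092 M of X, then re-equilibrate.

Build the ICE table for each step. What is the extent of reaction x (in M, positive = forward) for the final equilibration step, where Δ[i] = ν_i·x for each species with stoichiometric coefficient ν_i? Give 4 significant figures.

x = 8.1205e-04 M

Q₀ = 7.6387e-06 vs Keq = 1.7400e-06 ⇒ Q>K, reverse
Step 1:
                  G         D         X         M
  Initial    0.1373   0.02035   0.03863     4.369
  Change   0.002252 -0.006757 -0.004504 -0.006757
  Equil      0.1396   0.01359   0.03413     4.362
  solve Keq expr → x = -0.002252; check Q = 1.7400e-06
Then remove 0.0092 M of X.
Step 2:
                  G         D         X         M
  Initial    0.1396   0.01359   0.02493     4.362
  Change  -8.1205e-04  0.002436  0.001624  0.002436
  Equil      0.1387   0.01603   0.02655     4.365
  solve Keq expr → x = 8.1205e-04; check Q = 1.7400e-06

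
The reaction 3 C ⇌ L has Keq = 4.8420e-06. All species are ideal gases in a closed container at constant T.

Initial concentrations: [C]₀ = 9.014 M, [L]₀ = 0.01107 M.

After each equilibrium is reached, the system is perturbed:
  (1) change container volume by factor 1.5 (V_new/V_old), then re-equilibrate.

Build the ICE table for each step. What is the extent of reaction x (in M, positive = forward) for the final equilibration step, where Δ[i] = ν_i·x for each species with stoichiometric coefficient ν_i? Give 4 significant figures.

x = -0.001321 M

Q₀ = 1.5115e-05 vs Keq = 4.8420e-06 ⇒ Q>K, reverse
Step 1:
                  C         L
  I           9.014   0.01107
  C         0.02249 -0.007497
  E           9.036  0.003573
  solve Keq expr → x = -0.007497; check Q = 4.8420e-06
Then change container volume by factor 1.5 (V_new/V_old).
Step 2:
                  C         L
  I           6.024  0.002382
  C        0.003964 -0.001321
  E           6.028  0.001061
  solve Keq expr → x = -0.001321; check Q = 4.8420e-06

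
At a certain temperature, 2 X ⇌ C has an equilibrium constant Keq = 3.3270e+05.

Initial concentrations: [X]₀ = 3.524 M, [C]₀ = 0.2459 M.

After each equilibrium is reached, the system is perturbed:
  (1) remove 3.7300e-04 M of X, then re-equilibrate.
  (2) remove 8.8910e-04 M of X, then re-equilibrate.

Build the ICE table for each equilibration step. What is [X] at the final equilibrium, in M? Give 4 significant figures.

Q₀ = 0.0198 vs Keq = 3.3270e+05 ⇒ Q<K, forward
Step 1:
                  X         C
  I           3.524    0.2459
  C          -3.522     1.761
  E        0.002456     2.007
  solve Keq expr → x = 1.761; check Q = 3.3270e+05
Then remove 3.7300e-04 M of X.
Step 2:
                  X         C
  I        0.002083     2.007
  C       3.7289e-04 -1.8644e-04
  E        0.002456     2.006
  solve Keq expr → x = -1.8644e-04; check Q = 3.3270e+05
Then remove 8.8910e-04 M of X.
Step 3:
                  X         C
  I        0.001567     2.006
  C       8.8883e-04 -4.4441e-04
  E        0.002456     2.006
  solve Keq expr → x = -4.4441e-04; check Q = 3.3270e+05

[X]_eq = 0.002456 M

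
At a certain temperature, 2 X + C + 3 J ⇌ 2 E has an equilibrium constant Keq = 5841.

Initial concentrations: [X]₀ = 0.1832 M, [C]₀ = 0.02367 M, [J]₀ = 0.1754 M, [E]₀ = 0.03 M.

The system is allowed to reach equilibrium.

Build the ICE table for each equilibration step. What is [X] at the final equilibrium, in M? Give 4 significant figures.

Q₀ = 209.9 vs Keq = 5841 ⇒ Q<K, forward
Step 1:
                    X           C           J           E
  I            0.1832     0.02367      0.1754        0.03
  C          -0.02769    -0.01385    -0.04154     0.02769
  E            0.1555    0.009824      0.1339     0.05769
  solve Keq expr → x = 0.01385; check Q = 5841

[X]_eq = 0.1555 M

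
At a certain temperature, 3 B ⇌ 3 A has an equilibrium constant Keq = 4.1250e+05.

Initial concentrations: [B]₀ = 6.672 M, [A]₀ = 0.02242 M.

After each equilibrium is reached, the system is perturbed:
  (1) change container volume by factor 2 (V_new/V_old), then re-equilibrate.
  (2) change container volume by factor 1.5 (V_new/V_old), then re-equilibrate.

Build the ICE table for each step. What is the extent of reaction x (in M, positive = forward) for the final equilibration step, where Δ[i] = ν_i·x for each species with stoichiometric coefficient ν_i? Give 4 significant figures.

x = 0 M

Q₀ = 3.7944e-08 vs Keq = 4.1250e+05 ⇒ Q<K, forward
Step 1:
                  B         A
  I           6.672   0.02242
  C          -6.583     6.583
  E         0.08874     6.606
  solve Keq expr → x = 2.194; check Q = 4.1250e+05
Then change container volume by factor 2 (V_new/V_old).
Step 2:
                  B         A
  I         0.04437     3.303
  C               0         0
  E         0.04437     3.303
  solve Keq expr → x = 0; check Q = 4.1250e+05
Then change container volume by factor 1.5 (V_new/V_old).
Step 3:
                  B         A
  I         0.02958     2.202
  C               0         0
  E         0.02958     2.202
  solve Keq expr → x = 0; check Q = 4.1250e+05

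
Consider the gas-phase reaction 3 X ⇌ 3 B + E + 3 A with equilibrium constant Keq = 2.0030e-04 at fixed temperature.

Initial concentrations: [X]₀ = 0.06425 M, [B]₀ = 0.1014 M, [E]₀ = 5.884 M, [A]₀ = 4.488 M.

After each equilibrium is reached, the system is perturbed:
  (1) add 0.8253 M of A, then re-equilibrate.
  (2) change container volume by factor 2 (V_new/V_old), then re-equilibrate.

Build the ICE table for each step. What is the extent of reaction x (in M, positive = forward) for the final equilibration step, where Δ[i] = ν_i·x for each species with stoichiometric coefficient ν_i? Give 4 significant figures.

x = 2.5560e-04 M

Q₀ = 2091 vs Keq = 2.0030e-04 ⇒ Q>K, reverse
Step 1:
                   X          B          E          A
  init       0.06425     0.1014      5.884      4.488
  Δ           0.1002    -0.1002   -0.03339    -0.1002
  eq          0.1644   0.001217      5.851      4.388
  solve Keq expr → x = -0.03339; check Q = 2.0030e-04
Then add 0.8253 M of A.
Step 2:
                   X          B          E          A
  init        0.1644   0.001217      5.851      5.213
  Δ       1.9141e-04 -1.9141e-04 -6.3802e-05 -1.9141e-04
  eq          0.1646   0.001025      5.851      5.213
  solve Keq expr → x = -6.3802e-05; check Q = 2.0030e-04
Then change container volume by factor 2 (V_new/V_old).
Step 3:
                   X          B          E          A
  init       0.08231 5.1272e-04      2.925      2.606
  Δ       -7.6680e-04 7.6680e-04 2.5560e-04 7.6680e-04
  eq         0.08155    0.00128      2.926      2.607
  solve Keq expr → x = 2.5560e-04; check Q = 2.0030e-04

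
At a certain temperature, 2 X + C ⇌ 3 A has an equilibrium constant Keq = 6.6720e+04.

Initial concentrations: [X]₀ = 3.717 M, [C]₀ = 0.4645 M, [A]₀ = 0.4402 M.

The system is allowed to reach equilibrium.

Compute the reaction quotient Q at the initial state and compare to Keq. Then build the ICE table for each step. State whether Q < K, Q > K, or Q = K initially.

Q₀ = 0.01329 vs Keq = 6.6720e+04 ⇒ Q<K, forward
Step 1:
                    X           C           A
  init          3.717      0.4645      0.4402
  Δ            -0.929     -0.4645       1.393
  eq            2.788  1.1888e-05       1.834
  solve Keq expr → x = 0.4645; check Q = 6.6720e+04

Q₀ = 0.01329; Q < K (proceeds forward)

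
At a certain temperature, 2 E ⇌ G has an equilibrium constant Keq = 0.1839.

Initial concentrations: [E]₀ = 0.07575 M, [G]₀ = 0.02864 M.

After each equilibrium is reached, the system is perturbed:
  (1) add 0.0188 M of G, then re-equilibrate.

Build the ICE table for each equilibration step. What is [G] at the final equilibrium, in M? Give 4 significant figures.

Q₀ = 4.991 vs Keq = 0.1839 ⇒ Q>K, reverse
Step 1:
                    E           G
  Initial     0.07575     0.02864
  Change      0.05134    -0.02567
  Equil        0.1271     0.00297
  solve Keq expr → x = -0.02567; check Q = 0.1839
Then add 0.0188 M of G.
Step 2:
                    E           G
  Initial      0.1271     0.02177
  Change        0.034      -0.017
  Equil        0.1611    0.004772
  solve Keq expr → x = -0.017; check Q = 0.1839

[G]_eq = 0.004772 M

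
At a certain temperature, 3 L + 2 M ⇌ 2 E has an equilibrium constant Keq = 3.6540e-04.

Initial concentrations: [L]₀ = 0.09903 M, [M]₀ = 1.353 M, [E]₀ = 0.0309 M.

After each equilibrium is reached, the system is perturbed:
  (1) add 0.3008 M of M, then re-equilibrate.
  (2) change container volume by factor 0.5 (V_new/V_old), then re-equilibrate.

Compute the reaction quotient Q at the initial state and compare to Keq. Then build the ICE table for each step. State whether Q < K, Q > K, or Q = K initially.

Q₀ = 0.5371 vs Keq = 3.6540e-04 ⇒ Q>K, reverse
Step 1:
                   L          M          E
  init       0.09903      1.353     0.0309
  Δ           0.0442    0.02947   -0.02947
  eq          0.1432      1.382   0.001433
  solve Keq expr → x = -0.01473; check Q = 3.6540e-04
Then add 0.3008 M of M.
Step 2:
                   L          M          E
  init        0.1432      1.683   0.001433
  Δ       -4.5462e-04 -3.0308e-04 3.0308e-04
  eq          0.1428      1.683   0.001736
  solve Keq expr → x = 1.5154e-04; check Q = 3.6540e-04
Then change container volume by factor 0.5 (V_new/V_old).
Step 3:
                   L          M          E
  init        0.2856      3.366   0.003471
  Δ        -0.008819  -0.005879   0.005879
  eq          0.2767       3.36    0.00935
  solve Keq expr → x = 0.00294; check Q = 3.6540e-04

Q₀ = 0.5371; Q > K (proceeds reverse)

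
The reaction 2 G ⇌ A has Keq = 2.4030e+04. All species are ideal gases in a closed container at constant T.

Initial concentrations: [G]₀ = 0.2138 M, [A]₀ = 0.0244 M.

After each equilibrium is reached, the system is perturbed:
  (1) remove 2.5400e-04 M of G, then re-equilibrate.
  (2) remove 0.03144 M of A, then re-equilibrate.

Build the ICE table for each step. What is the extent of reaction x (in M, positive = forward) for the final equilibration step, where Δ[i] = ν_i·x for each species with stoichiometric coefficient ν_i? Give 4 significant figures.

Q₀ = 0.5338 vs Keq = 2.4030e+04 ⇒ Q<K, forward
Step 1:
                   G          A
  Initial     0.2138     0.0244
  Change     -0.2115     0.1057
  Equil     0.002327     0.1301
  solve Keq expr → x = 0.1057; check Q = 2.4030e+04
Then remove 2.5400e-04 M of G.
Step 2:
                   G          A
  Initial   0.002073     0.1301
  Change  2.5287e-04 -1.2643e-04
  Equil     0.002326       0.13
  solve Keq expr → x = -1.2643e-04; check Q = 2.4030e+04
Then remove 0.03144 M of A.
Step 3:
                   G          A
  Initial   0.002326    0.09857
  Change  -2.9914e-04 1.4957e-04
  Equil     0.002027    0.09872
  solve Keq expr → x = 1.4957e-04; check Q = 2.4030e+04

x = 1.4957e-04 M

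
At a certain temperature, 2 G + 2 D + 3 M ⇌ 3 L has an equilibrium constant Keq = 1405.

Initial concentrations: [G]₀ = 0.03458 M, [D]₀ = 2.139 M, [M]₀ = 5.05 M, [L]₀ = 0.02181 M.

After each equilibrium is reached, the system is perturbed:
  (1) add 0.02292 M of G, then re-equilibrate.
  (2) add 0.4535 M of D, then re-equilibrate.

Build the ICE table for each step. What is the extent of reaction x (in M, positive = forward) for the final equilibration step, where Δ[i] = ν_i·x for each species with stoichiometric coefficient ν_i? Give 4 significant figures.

Q₀ = 1.4724e-05 vs Keq = 1405 ⇒ Q<K, forward
Step 1:
                   G          D          M          L
  I          0.03458      2.139       5.05    0.02181
  C         -0.03456   -0.03456   -0.05184    0.05184
  E       2.2674e-05      2.104      4.998    0.07365
  solve Keq expr → x = 0.01728; check Q = 1405
Then add 0.02292 M of G.
Step 2:
                   G          D          M          L
  I          0.02294      2.104      4.998    0.07365
  C          -0.0229    -0.0229   -0.03435    0.03435
  E       4.1132e-05      2.082      4.964      0.108
  solve Keq expr → x = 0.01145; check Q = 1405
Then add 0.4535 M of D.
Step 3:
                   G          D          M          L
  I       4.1132e-05      2.535      4.964      0.108
  C       -7.3528e-06 -7.3528e-06 -1.1029e-05 1.1029e-05
  E       3.3779e-05      2.535      4.964      0.108
  solve Keq expr → x = 3.6764e-06; check Q = 1405

x = 3.6764e-06 M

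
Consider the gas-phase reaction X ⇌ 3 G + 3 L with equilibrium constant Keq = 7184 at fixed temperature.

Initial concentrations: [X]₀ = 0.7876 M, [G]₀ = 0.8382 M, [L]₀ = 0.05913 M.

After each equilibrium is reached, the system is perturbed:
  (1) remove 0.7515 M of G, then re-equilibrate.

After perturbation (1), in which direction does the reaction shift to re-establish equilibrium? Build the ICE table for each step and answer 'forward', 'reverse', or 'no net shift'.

Direction: forward

Q₀ = 1.5458e-04 vs Keq = 7184 ⇒ Q<K, forward
Step 1:
                  X         G         L
  I          0.7876    0.8382   0.05913
  C         -0.7404     2.221     2.221
  E         0.04725     3.059      2.28
  solve Keq expr → x = 0.7404; check Q = 7184
Then remove 0.7515 M of G.
Step 2:
                  X         G         L
  I         0.04725     2.308      2.28
  C        -0.02302   0.06905   0.06905
  E         0.02423     2.377     2.349
  solve Keq expr → x = 0.02302; check Q = 7184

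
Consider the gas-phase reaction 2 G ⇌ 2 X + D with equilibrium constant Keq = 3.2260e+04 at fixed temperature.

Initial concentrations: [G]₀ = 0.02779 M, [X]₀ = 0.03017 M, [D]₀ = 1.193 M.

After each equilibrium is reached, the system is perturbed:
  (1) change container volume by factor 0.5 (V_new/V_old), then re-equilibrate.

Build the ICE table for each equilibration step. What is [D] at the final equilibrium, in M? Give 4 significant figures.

[D]_eq = 2.413 M

Q₀ = 1.406 vs Keq = 3.2260e+04 ⇒ Q<K, forward
Step 1:
                    G           X           D
  init        0.02779     0.03017       1.193
  Δ          -0.02744     0.02744     0.01372
  eq       3.5233e-04     0.05761       1.207
  solve Keq expr → x = 0.01372; check Q = 3.2260e+04
Then change container volume by factor 0.5 (V_new/V_old).
Step 2:
                    G           X           D
  init     7.0466e-04      0.1152       2.413
  Δ        2.8935e-04 -2.8935e-04 -1.4467e-04
  eq       9.9401e-04      0.1149       2.413
  solve Keq expr → x = -1.4467e-04; check Q = 3.2260e+04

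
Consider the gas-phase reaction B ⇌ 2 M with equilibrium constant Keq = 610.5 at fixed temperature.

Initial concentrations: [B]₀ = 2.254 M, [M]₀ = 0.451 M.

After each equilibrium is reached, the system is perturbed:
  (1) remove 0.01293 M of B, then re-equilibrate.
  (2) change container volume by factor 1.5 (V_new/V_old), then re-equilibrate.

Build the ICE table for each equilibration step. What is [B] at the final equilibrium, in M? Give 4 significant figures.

Q₀ = 0.09024 vs Keq = 610.5 ⇒ Q<K, forward
Step 1:
                   B          M
  init         2.254      0.451
  Δ           -2.215       4.43
  eq         0.03902      4.881
  solve Keq expr → x = 2.215; check Q = 610.5
Then remove 0.01293 M of B.
Step 2:
                   B          M
  init       0.02609      4.881
  Δ          0.01253   -0.02506
  eq         0.03862      4.856
  solve Keq expr → x = -0.01253; check Q = 610.5
Then change container volume by factor 1.5 (V_new/V_old).
Step 3:
                   B          M
  init       0.02575      3.237
  Δ        -0.008404    0.01681
  eq         0.01734      3.254
  solve Keq expr → x = 0.008404; check Q = 610.5

[B]_eq = 0.01734 M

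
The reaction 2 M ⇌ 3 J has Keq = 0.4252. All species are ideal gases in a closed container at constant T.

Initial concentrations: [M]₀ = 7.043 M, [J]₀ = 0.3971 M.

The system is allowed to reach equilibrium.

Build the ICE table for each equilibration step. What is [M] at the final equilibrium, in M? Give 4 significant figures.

[M]_eq = 5.707 M

Q₀ = 0.001262 vs Keq = 0.4252 ⇒ Q<K, forward
Step 1:
                  M         J
  init        7.043    0.3971
  Δ          -1.336     2.004
  eq          5.707     2.401
  solve Keq expr → x = 0.6681; check Q = 0.4252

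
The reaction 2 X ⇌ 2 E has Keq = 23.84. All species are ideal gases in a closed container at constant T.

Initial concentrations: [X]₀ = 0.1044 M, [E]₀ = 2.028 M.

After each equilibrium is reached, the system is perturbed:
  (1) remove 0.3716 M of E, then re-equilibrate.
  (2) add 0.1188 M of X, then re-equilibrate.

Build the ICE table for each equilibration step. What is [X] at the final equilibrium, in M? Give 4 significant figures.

[X]_eq = 0.3195 M

Q₀ = 377.3 vs Keq = 23.84 ⇒ Q>K, reverse
Step 1:
                  X         E
  init       0.1044     2.028
  Δ          0.2581   -0.2581
  eq         0.3625      1.77
  solve Keq expr → x = -0.129; check Q = 23.84
Then remove 0.3716 M of E.
Step 2:
                  X         E
  init       0.3625     1.398
  Δ        -0.06317   0.06317
  eq         0.2993     1.461
  solve Keq expr → x = 0.03158; check Q = 23.84
Then add 0.1188 M of X.
Step 3:
                  X         E
  init       0.4181     1.461
  Δ         -0.0986    0.0986
  eq         0.3195      1.56
  solve Keq expr → x = 0.0493; check Q = 23.84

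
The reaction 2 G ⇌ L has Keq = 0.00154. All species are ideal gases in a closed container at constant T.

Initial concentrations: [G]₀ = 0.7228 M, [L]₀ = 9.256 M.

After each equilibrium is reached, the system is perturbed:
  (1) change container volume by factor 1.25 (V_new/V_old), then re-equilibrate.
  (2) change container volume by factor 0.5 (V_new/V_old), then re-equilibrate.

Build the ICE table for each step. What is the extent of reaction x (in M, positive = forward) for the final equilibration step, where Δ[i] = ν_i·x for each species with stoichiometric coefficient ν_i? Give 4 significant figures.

Q₀ = 17.72 vs Keq = 0.00154 ⇒ Q>K, reverse
Step 1:
                  G         L
  init       0.7228     9.256
  Δ           17.49    -8.745
  eq          18.21    0.5108
  solve Keq expr → x = -8.745; check Q = 0.00154
Then change container volume by factor 1.25 (V_new/V_old).
Step 2:
                  G         L
  init        14.57    0.4087
  Δ          0.1499  -0.07497
  eq          14.72    0.3337
  solve Keq expr → x = -0.07497; check Q = 0.00154
Then change container volume by factor 0.5 (V_new/V_old).
Step 3:
                  G         L
  init        29.44    0.6674
  Δ          -1.133    0.5666
  eq          28.31     1.234
  solve Keq expr → x = 0.5666; check Q = 0.00154

x = 0.5666 M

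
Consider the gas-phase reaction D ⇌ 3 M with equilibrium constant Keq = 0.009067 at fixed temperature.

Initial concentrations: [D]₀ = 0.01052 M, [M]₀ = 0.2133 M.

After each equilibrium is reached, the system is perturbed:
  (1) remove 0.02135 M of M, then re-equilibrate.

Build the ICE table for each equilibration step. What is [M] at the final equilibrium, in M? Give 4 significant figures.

[M]_eq = 0.07634 M

Q₀ = 0.9225 vs Keq = 0.009067 ⇒ Q>K, reverse
Step 1:
                   D          M
  init       0.01052     0.2133
  Δ          0.04464    -0.1339
  eq         0.05516    0.07938
  solve Keq expr → x = -0.04464; check Q = 0.009067
Then remove 0.02135 M of M.
Step 2:
                   D          M
  init       0.05516    0.05803
  Δ        -0.006103    0.01831
  eq         0.04906    0.07634
  solve Keq expr → x = 0.006103; check Q = 0.009067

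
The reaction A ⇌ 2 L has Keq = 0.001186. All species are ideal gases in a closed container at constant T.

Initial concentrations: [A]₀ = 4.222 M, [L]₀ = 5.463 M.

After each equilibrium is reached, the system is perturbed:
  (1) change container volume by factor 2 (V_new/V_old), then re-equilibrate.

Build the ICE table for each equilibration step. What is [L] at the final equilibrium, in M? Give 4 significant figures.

[L]_eq = 0.06392 M

Q₀ = 7.069 vs Keq = 0.001186 ⇒ Q>K, reverse
Step 1:
                    A           L
  Initial       4.222       5.463
  Change        2.686      -5.372
  Equil         6.908     0.09052
  solve Keq expr → x = -2.686; check Q = 0.001186
Then change container volume by factor 2 (V_new/V_old).
Step 2:
                    A           L
  Initial       3.454     0.04526
  Change     -0.00933     0.01866
  Equil         3.445     0.06392
  solve Keq expr → x = 0.00933; check Q = 0.001186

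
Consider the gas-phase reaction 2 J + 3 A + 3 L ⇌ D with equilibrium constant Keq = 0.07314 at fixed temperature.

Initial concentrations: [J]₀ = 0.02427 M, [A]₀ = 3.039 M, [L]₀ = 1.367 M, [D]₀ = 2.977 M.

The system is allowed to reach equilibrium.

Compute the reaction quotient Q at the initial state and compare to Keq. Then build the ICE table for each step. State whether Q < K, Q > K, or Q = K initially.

Q₀ = 70.49; Q > K (proceeds reverse)

Q₀ = 70.49 vs Keq = 0.07314 ⇒ Q>K, reverse
Step 1:
                    J           A           L           D
  Initial     0.02427       3.039       1.367       2.977
  Change       0.3377      0.5065      0.5065     -0.1688
  Equil        0.3619       3.546       1.874       2.808
  solve Keq expr → x = -0.1688; check Q = 0.07314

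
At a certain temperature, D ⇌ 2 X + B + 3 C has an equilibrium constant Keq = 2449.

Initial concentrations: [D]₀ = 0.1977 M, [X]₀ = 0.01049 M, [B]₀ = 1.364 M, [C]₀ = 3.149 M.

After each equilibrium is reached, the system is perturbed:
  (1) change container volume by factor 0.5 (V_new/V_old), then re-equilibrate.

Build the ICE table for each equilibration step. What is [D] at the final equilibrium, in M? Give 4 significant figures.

Q₀ = 0.02371 vs Keq = 2449 ⇒ Q<K, forward
Step 1:
                   D          X          B          C
  Initial     0.1977    0.01049      1.364      3.149
  Change     -0.1926     0.3851     0.1926     0.5777
  Equil     0.005148     0.3956      1.557      3.727
  solve Keq expr → x = 0.1926; check Q = 2449
Then change container volume by factor 0.5 (V_new/V_old).
Step 2:
                   D          X          B          C
  Initial     0.0103     0.7912      3.113      7.453
  Change       0.121     -0.242     -0.121    -0.3631
  Equil       0.1313     0.5491      2.992       7.09
  solve Keq expr → x = -0.121; check Q = 2449

[D]_eq = 0.1313 M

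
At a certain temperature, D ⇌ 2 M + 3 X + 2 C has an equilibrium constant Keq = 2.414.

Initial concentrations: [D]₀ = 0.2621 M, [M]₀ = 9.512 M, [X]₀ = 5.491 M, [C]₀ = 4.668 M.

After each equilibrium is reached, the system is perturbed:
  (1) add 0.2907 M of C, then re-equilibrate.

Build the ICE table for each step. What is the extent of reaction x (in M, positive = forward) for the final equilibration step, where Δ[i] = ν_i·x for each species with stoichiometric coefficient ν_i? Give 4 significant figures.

Q₀ = 1.2454e+06 vs Keq = 2.414 ⇒ Q>K, reverse
Step 1:
                   D          M          X          C
  Initial     0.2621      9.512      5.491      4.668
  Change        1.69     -3.379     -5.069     -3.379
  Equil        1.952      6.133     0.4224      1.289
  solve Keq expr → x = -1.69; check Q = 2.414
Then add 0.2907 M of C.
Step 2:
                   D          M          X          C
  Initial      1.952      6.133     0.4224       1.58
  Change     0.01547   -0.03094   -0.04641   -0.03094
  Equil        1.967      6.102      0.376      1.549
  solve Keq expr → x = -0.01547; check Q = 2.414

x = -0.01547 M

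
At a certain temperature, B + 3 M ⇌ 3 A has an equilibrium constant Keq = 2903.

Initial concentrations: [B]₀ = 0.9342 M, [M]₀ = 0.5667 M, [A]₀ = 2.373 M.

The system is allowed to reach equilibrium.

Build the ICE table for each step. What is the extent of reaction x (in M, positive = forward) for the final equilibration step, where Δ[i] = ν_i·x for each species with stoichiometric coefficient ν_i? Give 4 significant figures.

Q₀ = 78.59 vs Keq = 2903 ⇒ Q<K, forward
Step 1:
                    B           M           A
  Initial      0.9342      0.5667       2.373
  Change      -0.1205     -0.3614      0.3614
  Equil        0.8137      0.2053       2.734
  solve Keq expr → x = 0.1205; check Q = 2903

x = 0.1205 M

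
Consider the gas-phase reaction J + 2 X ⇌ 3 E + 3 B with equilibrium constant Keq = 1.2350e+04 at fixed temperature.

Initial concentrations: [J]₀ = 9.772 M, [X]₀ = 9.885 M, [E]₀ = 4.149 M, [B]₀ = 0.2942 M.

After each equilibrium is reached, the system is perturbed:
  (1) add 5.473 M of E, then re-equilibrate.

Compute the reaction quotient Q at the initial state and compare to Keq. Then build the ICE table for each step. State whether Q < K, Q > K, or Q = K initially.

Q₀ = 0.001905; Q < K (proceeds forward)

Q₀ = 0.001905 vs Keq = 1.2350e+04 ⇒ Q<K, forward
Step 1:
                    J           X           E           B
  init          9.772       9.885       4.149      0.2942
  Δ             -2.87      -5.739       8.609       8.609
  eq            6.902       4.146       12.76       8.903
  solve Keq expr → x = 2.87; check Q = 1.2350e+04
Then add 5.473 M of E.
Step 2:
                    J           X           E           B
  init          6.902       4.146       18.23       8.903
  Δ            0.4087      0.8175      -1.226      -1.226
  eq            7.311       4.963          17       7.677
  solve Keq expr → x = -0.4087; check Q = 1.2350e+04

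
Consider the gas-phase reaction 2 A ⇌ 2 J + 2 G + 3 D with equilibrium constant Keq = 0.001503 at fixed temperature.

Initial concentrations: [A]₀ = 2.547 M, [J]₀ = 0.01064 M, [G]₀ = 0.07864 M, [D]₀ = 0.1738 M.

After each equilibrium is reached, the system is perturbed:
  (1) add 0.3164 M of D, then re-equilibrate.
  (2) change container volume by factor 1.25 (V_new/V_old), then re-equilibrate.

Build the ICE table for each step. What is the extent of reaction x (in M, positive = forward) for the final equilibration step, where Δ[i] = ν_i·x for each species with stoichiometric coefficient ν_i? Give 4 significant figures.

x = 0.02618 M

Q₀ = 5.6658e-10 vs Keq = 0.001503 ⇒ Q<K, forward
Step 1:
                   A          J          G          D
  init         2.547    0.01064    0.07864     0.1738
  Δ          -0.3434     0.3434     0.3434     0.5151
  eq           2.204      0.354      0.422     0.6889
  solve Keq expr → x = 0.1717; check Q = 0.001503
Then add 0.3164 M of D.
Step 2:
                   A          J          G          D
  init         2.204      0.354      0.422      1.005
  Δ           0.0666    -0.0666    -0.0666    -0.0999
  eq            2.27     0.2874     0.3554     0.9054
  solve Keq expr → x = -0.0333; check Q = 0.001503
Then change container volume by factor 1.25 (V_new/V_old).
Step 3:
                   A          J          G          D
  init         1.816     0.2299     0.2843     0.7243
  Δ         -0.05236    0.05236    0.05236    0.07854
  eq           1.764     0.2823     0.3367     0.8029
  solve Keq expr → x = 0.02618; check Q = 0.001503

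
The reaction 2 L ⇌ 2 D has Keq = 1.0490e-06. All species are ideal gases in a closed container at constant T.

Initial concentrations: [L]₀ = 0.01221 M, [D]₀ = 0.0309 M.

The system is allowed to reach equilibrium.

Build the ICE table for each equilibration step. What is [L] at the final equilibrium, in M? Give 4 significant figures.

Q₀ = 6.405 vs Keq = 1.0490e-06 ⇒ Q>K, reverse
Step 1:
                  L         D
  Initial   0.01221    0.0309
  Change    0.03086  -0.03086
  Equil     0.04307 4.4108e-05
  solve Keq expr → x = -0.01543; check Q = 1.0490e-06

[L]_eq = 0.04307 M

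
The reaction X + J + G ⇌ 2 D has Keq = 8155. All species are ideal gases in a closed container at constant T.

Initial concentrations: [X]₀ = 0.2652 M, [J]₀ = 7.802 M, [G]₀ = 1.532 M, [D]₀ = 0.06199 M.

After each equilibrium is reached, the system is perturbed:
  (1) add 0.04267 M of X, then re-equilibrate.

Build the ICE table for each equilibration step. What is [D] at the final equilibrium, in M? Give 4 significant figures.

Q₀ = 0.001212 vs Keq = 8155 ⇒ Q<K, forward
Step 1:
                   X          J          G          D
  Initial     0.2652      7.802      1.532    0.06199
  Change     -0.2652    -0.2652    -0.2652     0.5304
  Equil   4.5069e-06      7.537      1.267     0.5924
  solve Keq expr → x = 0.2652; check Q = 8155
Then add 0.04267 M of X.
Step 2:
                   X          J          G          D
  Initial    0.04267      7.537      1.267     0.5924
  Change    -0.04267   -0.04267   -0.04267    0.08534
  Equil   6.1394e-06      7.494      1.224     0.6777
  solve Keq expr → x = 0.04267; check Q = 8155

[D]_eq = 0.6777 M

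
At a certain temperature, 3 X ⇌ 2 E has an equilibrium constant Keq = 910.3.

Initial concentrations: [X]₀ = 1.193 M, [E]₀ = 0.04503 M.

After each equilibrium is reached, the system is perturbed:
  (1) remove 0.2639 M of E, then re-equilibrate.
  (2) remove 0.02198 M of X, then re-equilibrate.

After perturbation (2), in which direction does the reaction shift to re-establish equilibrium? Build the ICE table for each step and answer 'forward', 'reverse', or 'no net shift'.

Direction: reverse

Q₀ = 0.001194 vs Keq = 910.3 ⇒ Q<K, forward
Step 1:
                    X           E
  Initial       1.193     0.04503
  Change       -1.105      0.7369
  Equil       0.08758       0.782
  solve Keq expr → x = 0.3685; check Q = 910.3
Then remove 0.2639 M of E.
Step 2:
                    X           E
  Initial     0.08758      0.5181
  Change     -0.01989     0.01326
  Equil       0.06769      0.5313
  solve Keq expr → x = 0.00663; check Q = 910.3
Then remove 0.02198 M of X.
Step 3:
                    X           E
  Initial     0.04571      0.5313
  Change       0.0208    -0.01386
  Equil       0.06651      0.5175
  solve Keq expr → x = -0.006932; check Q = 910.3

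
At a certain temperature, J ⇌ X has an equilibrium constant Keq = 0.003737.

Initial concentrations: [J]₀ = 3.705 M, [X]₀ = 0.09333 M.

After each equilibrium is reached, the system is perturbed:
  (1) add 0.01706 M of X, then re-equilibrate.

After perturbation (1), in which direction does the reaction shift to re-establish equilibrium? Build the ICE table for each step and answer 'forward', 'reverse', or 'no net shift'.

Direction: reverse

Q₀ = 0.02519 vs Keq = 0.003737 ⇒ Q>K, reverse
Step 1:
                  J         X
  init        3.705   0.09333
  Δ         0.07919  -0.07919
  eq          3.784   0.01414
  solve Keq expr → x = -0.07919; check Q = 0.003737
Then add 0.01706 M of X.
Step 2:
                  J         X
  init        3.784    0.0312
  Δ           0.017    -0.017
  eq          3.801   0.01421
  solve Keq expr → x = -0.017; check Q = 0.003737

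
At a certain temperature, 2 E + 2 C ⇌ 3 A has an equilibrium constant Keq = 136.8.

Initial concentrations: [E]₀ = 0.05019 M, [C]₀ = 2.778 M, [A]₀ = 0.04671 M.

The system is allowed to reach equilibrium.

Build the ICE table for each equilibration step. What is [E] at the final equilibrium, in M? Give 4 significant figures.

Q₀ = 0.005242 vs Keq = 136.8 ⇒ Q<K, forward
Step 1:
                   E          C          A
  Initial    0.05019      2.778    0.04671
  Change    -0.04889   -0.04889    0.07333
  Equil     0.001303      2.729       0.12
  solve Keq expr → x = 0.02444; check Q = 136.8

[E]_eq = 0.001303 M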